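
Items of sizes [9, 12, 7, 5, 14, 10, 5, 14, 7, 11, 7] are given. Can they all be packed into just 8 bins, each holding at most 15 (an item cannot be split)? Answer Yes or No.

A valid assignment using 8 bins:
  bin 1: 14 = 14
  bin 2: 14 = 14
  bin 3: 12 = 12
  bin 4: 11 = 11
  bin 5: 10 + 5 = 15
  bin 6: 9 + 5 = 14
  bin 7: 7 + 7 = 14
  bin 8: 7 = 7
Every load is within 15, so 8 bins suffice.

Yes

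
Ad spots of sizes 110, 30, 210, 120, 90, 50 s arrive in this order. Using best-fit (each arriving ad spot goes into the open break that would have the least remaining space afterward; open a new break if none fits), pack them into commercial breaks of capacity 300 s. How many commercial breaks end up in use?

  110 → break 1 (new)  [load 110/300]
  30 → break 1  [load 140/300]
  210 → break 2 (new)  [load 210/300]
  120 → break 1  [load 260/300]
  90 → break 2  [load 300/300]
  50 → break 3 (new)  [load 50/300]
3 commercial breaks opened.

3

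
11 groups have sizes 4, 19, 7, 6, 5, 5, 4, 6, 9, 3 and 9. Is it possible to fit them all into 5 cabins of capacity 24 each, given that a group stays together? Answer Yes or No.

A valid assignment using 4 cabins:
  cabin 1: 19 + 5 = 24
  cabin 2: 9 + 9 + 6 = 24
  cabin 3: 7 + 6 + 5 + 4 = 22
  cabin 4: 4 + 3 = 7
That uses only 4 ≤ 5, so 5 cabins are enough.

Yes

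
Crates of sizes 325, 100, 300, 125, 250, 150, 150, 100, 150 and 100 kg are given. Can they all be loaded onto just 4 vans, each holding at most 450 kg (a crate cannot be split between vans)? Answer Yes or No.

A valid assignment using 4 vans:
  van 1: 325 + 125 = 450
  van 2: 300 + 150 = 450
  van 3: 250 + 150 = 400
  van 4: 150 + 100 + 100 + 100 = 450
Every load is within 450 kg, so 4 vans suffice.

Yes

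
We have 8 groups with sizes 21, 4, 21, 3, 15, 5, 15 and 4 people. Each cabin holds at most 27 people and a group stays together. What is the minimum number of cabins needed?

4

Total = 21 + 21 + 15 + 15 + 5 + 4 + 4 + 3 = 88 people.
Lower bound: ⌈88/27⌉ = 4 cabins.
A packing using 4 cabins:
  cabin 1: 21 + 5 = 26
  cabin 2: 21 + 4 = 25
  cabin 3: 15 + 4 + 3 = 22
  cabin 4: 15 = 15
This matches the lower bound, so 4 is optimal.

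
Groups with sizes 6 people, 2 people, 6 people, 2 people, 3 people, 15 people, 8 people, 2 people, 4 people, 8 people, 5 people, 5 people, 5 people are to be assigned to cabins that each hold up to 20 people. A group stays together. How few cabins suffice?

Total = 15 + 8 + 8 + 6 + 6 + 5 + 5 + 5 + 4 + 3 + 2 + 2 + 2 = 71 people.
Lower bound: ⌈71/20⌉ = 4 cabins.
A packing using 4 cabins:
  cabin 1: 15 + 5 = 20
  cabin 2: 8 + 8 + 4 = 20
  cabin 3: 6 + 6 + 5 + 3 = 20
  cabin 4: 5 + 2 + 2 + 2 = 11
This matches the lower bound, so 4 is optimal.

4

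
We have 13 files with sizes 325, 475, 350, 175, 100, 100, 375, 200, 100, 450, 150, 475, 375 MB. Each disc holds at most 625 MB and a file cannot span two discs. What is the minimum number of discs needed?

Total = 475 + 475 + 450 + 375 + 375 + 350 + 325 + 200 + 175 + 150 + 100 + 100 + 100 = 3650 MB.
Lower bound: ⌈3650/625⌉ = 6 discs.
Also, 7 files each exceed 625/2 MB, and no two of those can share a disc, so at least 7 discs are needed.
A packing using 7 discs:
  disc 1: 475 + 150 = 625
  disc 2: 475 + 100 = 575
  disc 3: 450 + 175 = 625
  disc 4: 375 + 200 = 575
  disc 5: 375 + 100 + 100 = 575
  disc 6: 350 = 350
  disc 7: 325 = 325
This matches the lower bound, so 7 is optimal.

7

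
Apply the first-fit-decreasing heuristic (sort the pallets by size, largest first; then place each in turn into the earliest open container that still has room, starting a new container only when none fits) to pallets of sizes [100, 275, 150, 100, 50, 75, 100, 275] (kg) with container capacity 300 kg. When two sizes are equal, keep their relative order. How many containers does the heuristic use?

4

Sorted descending: 275, 275, 150, 100, 100, 100, 75, 50.
  275 → container 1 (new)  [load 275/300]
  275 → container 2 (new)  [load 275/300]
  150 → container 3 (new)  [load 150/300]
  100 → container 3  [load 250/300]
  100 → container 4 (new)  [load 100/300]
  100 → container 4  [load 200/300]
  75 → container 4  [load 275/300]
  50 → container 3  [load 300/300]
4 containers opened.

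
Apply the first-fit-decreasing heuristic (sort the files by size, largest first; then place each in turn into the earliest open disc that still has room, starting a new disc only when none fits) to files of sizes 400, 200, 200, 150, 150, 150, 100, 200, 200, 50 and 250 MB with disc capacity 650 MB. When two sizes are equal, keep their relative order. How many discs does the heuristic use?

4

Sorted descending: 400, 250, 200, 200, 200, 200, 150, 150, 150, 100, 50.
  400 → disc 1 (new)  [load 400/650]
  250 → disc 1  [load 650/650]
  200 → disc 2 (new)  [load 200/650]
  200 → disc 2  [load 400/650]
  200 → disc 2  [load 600/650]
  200 → disc 3 (new)  [load 200/650]
  150 → disc 3  [load 350/650]
  150 → disc 3  [load 500/650]
  150 → disc 3  [load 650/650]
  100 → disc 4 (new)  [load 100/650]
  50 → disc 2  [load 650/650]
4 discs opened.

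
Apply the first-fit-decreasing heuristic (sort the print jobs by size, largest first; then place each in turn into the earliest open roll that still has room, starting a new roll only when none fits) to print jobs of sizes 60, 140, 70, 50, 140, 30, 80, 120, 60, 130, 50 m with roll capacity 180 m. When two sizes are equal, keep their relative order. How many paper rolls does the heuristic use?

Sorted descending: 140, 140, 130, 120, 80, 70, 60, 60, 50, 50, 30.
  140 → roll 1 (new)  [load 140/180]
  140 → roll 2 (new)  [load 140/180]
  130 → roll 3 (new)  [load 130/180]
  120 → roll 4 (new)  [load 120/180]
  80 → roll 5 (new)  [load 80/180]
  70 → roll 5  [load 150/180]
  60 → roll 4  [load 180/180]
  60 → roll 6 (new)  [load 60/180]
  50 → roll 3  [load 180/180]
  50 → roll 6  [load 110/180]
  30 → roll 1  [load 170/180]
6 paper rolls opened.

6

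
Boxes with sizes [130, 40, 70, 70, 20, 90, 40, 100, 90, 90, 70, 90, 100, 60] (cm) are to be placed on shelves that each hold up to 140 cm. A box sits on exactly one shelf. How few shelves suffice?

Total = 130 + 100 + 100 + 90 + 90 + 90 + 90 + 70 + 70 + 70 + 60 + 40 + 40 + 20 = 1060 cm.
Lower bound: ⌈1060/140⌉ = 8 shelves.
A packing using 9 shelves:
  shelf 1: 130 = 130
  shelf 2: 100 + 40 = 140
  shelf 3: 100 + 40 = 140
  shelf 4: 90 + 20 = 110
  shelf 5: 90 = 90
  shelf 6: 90 = 90
  shelf 7: 90 = 90
  shelf 8: 70 + 70 = 140
  shelf 9: 70 + 60 = 130
No arrangement into 8 shelves stays within capacity, so 9 is optimal.

9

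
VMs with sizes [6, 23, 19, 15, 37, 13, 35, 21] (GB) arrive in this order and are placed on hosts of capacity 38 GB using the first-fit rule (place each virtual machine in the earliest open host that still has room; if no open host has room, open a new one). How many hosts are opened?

  6 → host 1 (new)  [load 6/38]
  23 → host 1  [load 29/38]
  19 → host 2 (new)  [load 19/38]
  15 → host 2  [load 34/38]
  37 → host 3 (new)  [load 37/38]
  13 → host 4 (new)  [load 13/38]
  35 → host 5 (new)  [load 35/38]
  21 → host 4  [load 34/38]
5 hosts opened.

5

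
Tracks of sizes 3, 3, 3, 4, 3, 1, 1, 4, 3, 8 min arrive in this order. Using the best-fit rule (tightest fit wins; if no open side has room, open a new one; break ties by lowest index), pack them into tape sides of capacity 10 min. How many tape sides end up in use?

4

  3 → side 1 (new)  [load 3/10]
  3 → side 1  [load 6/10]
  3 → side 1  [load 9/10]
  4 → side 2 (new)  [load 4/10]
  3 → side 2  [load 7/10]
  1 → side 1  [load 10/10]
  1 → side 2  [load 8/10]
  4 → side 3 (new)  [load 4/10]
  3 → side 3  [load 7/10]
  8 → side 4 (new)  [load 8/10]
4 tape sides opened.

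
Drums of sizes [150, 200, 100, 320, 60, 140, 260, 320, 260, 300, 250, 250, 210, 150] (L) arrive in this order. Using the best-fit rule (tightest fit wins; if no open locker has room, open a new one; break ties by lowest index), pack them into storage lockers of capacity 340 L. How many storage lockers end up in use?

  150 → locker 1 (new)  [load 150/340]
  200 → locker 2 (new)  [load 200/340]
  100 → locker 2  [load 300/340]
  320 → locker 3 (new)  [load 320/340]
  60 → locker 1  [load 210/340]
  140 → locker 4 (new)  [load 140/340]
  260 → locker 5 (new)  [load 260/340]
  320 → locker 6 (new)  [load 320/340]
  260 → locker 7 (new)  [load 260/340]
  300 → locker 8 (new)  [load 300/340]
  250 → locker 9 (new)  [load 250/340]
  250 → locker 10 (new)  [load 250/340]
  210 → locker 11 (new)  [load 210/340]
  150 → locker 4  [load 290/340]
11 storage lockers opened.

11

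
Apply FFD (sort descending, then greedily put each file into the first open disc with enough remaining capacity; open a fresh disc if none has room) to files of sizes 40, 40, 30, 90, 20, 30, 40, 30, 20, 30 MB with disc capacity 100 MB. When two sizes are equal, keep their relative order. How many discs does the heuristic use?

Sorted descending: 90, 40, 40, 40, 30, 30, 30, 30, 20, 20.
  90 → disc 1 (new)  [load 90/100]
  40 → disc 2 (new)  [load 40/100]
  40 → disc 2  [load 80/100]
  40 → disc 3 (new)  [load 40/100]
  30 → disc 3  [load 70/100]
  30 → disc 3  [load 100/100]
  30 → disc 4 (new)  [load 30/100]
  30 → disc 4  [load 60/100]
  20 → disc 2  [load 100/100]
  20 → disc 4  [load 80/100]
4 discs opened.

4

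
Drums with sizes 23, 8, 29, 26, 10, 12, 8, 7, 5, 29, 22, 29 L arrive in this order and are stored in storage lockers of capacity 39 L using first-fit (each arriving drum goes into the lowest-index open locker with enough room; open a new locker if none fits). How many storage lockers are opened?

  23 → locker 1 (new)  [load 23/39]
  8 → locker 1  [load 31/39]
  29 → locker 2 (new)  [load 29/39]
  26 → locker 3 (new)  [load 26/39]
  10 → locker 2  [load 39/39]
  12 → locker 3  [load 38/39]
  8 → locker 1  [load 39/39]
  7 → locker 4 (new)  [load 7/39]
  5 → locker 4  [load 12/39]
  29 → locker 5 (new)  [load 29/39]
  22 → locker 4  [load 34/39]
  29 → locker 6 (new)  [load 29/39]
6 storage lockers opened.

6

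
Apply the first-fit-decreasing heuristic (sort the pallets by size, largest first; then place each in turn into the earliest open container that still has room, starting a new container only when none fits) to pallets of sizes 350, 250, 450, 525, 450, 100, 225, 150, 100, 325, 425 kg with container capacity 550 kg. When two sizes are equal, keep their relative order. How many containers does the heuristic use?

7

Sorted descending: 525, 450, 450, 425, 350, 325, 250, 225, 150, 100, 100.
  525 → container 1 (new)  [load 525/550]
  450 → container 2 (new)  [load 450/550]
  450 → container 3 (new)  [load 450/550]
  425 → container 4 (new)  [load 425/550]
  350 → container 5 (new)  [load 350/550]
  325 → container 6 (new)  [load 325/550]
  250 → container 7 (new)  [load 250/550]
  225 → container 6  [load 550/550]
  150 → container 5  [load 500/550]
  100 → container 2  [load 550/550]
  100 → container 3  [load 550/550]
7 containers opened.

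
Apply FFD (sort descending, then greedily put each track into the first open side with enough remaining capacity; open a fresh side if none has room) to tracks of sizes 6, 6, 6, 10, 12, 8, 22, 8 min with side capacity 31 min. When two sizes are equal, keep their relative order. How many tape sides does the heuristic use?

3

Sorted descending: 22, 12, 10, 8, 8, 6, 6, 6.
  22 → side 1 (new)  [load 22/31]
  12 → side 2 (new)  [load 12/31]
  10 → side 2  [load 22/31]
  8 → side 1  [load 30/31]
  8 → side 2  [load 30/31]
  6 → side 3 (new)  [load 6/31]
  6 → side 3  [load 12/31]
  6 → side 3  [load 18/31]
3 tape sides opened.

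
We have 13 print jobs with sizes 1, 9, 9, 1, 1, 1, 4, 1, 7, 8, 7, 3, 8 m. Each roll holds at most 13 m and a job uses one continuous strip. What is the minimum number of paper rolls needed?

6

Total = 9 + 9 + 8 + 8 + 7 + 7 + 4 + 3 + 1 + 1 + 1 + 1 + 1 = 60 m.
Lower bound: ⌈60/13⌉ = 5 paper rolls.
Also, 6 print jobs each exceed 13/2 m, and no two of those can share a roll, so at least 6 paper rolls are needed.
A packing using 6 paper rolls:
  roll 1: 9 + 4 = 13
  roll 2: 9 + 3 + 1 = 13
  roll 3: 8 + 1 + 1 + 1 + 1 = 12
  roll 4: 8 = 8
  roll 5: 7 = 7
  roll 6: 7 = 7
This matches the lower bound, so 6 is optimal.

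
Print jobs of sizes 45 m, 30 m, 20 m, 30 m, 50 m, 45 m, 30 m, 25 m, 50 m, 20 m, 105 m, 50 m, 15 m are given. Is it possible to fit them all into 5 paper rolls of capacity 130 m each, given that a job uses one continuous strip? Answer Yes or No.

Yes

A valid assignment using 4 paper rolls:
  roll 1: 105 + 25 = 130
  roll 2: 50 + 50 + 30 = 130
  roll 3: 50 + 45 + 30 = 125
  roll 4: 45 + 30 + 20 + 20 + 15 = 130
That uses only 4 ≤ 5, so 5 paper rolls are enough.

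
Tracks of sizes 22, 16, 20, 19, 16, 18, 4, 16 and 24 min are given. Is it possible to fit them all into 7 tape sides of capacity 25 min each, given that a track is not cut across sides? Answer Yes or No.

Total = 155 min; ⌈155/25⌉ = 7.
8 tracks each exceed half the capacity and cannot share a side, forcing at least 8 tape sides.
At least 8 tape sides are required, but only 7 are allowed.

No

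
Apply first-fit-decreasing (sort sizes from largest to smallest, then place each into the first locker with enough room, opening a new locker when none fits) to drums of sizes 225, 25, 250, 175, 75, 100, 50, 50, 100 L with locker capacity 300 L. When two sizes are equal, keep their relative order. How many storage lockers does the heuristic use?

Sorted descending: 250, 225, 175, 100, 100, 75, 50, 50, 25.
  250 → locker 1 (new)  [load 250/300]
  225 → locker 2 (new)  [load 225/300]
  175 → locker 3 (new)  [load 175/300]
  100 → locker 3  [load 275/300]
  100 → locker 4 (new)  [load 100/300]
  75 → locker 2  [load 300/300]
  50 → locker 1  [load 300/300]
  50 → locker 4  [load 150/300]
  25 → locker 3  [load 300/300]
4 storage lockers opened.

4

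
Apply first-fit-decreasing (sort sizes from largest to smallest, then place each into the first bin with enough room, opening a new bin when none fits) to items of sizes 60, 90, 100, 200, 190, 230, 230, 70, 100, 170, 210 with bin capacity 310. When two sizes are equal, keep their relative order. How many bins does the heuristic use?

Sorted descending: 230, 230, 210, 200, 190, 170, 100, 100, 90, 70, 60.
  230 → bin 1 (new)  [load 230/310]
  230 → bin 2 (new)  [load 230/310]
  210 → bin 3 (new)  [load 210/310]
  200 → bin 4 (new)  [load 200/310]
  190 → bin 5 (new)  [load 190/310]
  170 → bin 6 (new)  [load 170/310]
  100 → bin 3  [load 310/310]
  100 → bin 4  [load 300/310]
  90 → bin 5  [load 280/310]
  70 → bin 1  [load 300/310]
  60 → bin 2  [load 290/310]
6 bins opened.

6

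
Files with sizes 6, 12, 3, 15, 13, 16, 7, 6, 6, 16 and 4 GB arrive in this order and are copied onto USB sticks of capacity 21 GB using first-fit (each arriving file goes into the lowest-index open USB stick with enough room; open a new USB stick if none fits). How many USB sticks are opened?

  6 → USB stick 1 (new)  [load 6/21]
  12 → USB stick 1  [load 18/21]
  3 → USB stick 1  [load 21/21]
  15 → USB stick 2 (new)  [load 15/21]
  13 → USB stick 3 (new)  [load 13/21]
  16 → USB stick 4 (new)  [load 16/21]
  7 → USB stick 3  [load 20/21]
  6 → USB stick 2  [load 21/21]
  6 → USB stick 5 (new)  [load 6/21]
  16 → USB stick 6 (new)  [load 16/21]
  4 → USB stick 4  [load 20/21]
6 USB sticks opened.

6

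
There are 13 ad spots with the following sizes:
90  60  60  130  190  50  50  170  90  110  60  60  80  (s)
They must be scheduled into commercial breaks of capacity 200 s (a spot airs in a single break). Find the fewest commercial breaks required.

Total = 190 + 170 + 130 + 110 + 90 + 90 + 80 + 60 + 60 + 60 + 60 + 50 + 50 = 1200 s.
Lower bound: ⌈1200/200⌉ = 6 commercial breaks.
A packing using 7 commercial breaks:
  break 1: 190 = 190
  break 2: 170 = 170
  break 3: 130 + 60 = 190
  break 4: 110 + 90 = 200
  break 5: 90 + 80 = 170
  break 6: 60 + 60 + 60 = 180
  break 7: 50 + 50 = 100
No arrangement into 6 commercial breaks stays within capacity, so 7 is optimal.

7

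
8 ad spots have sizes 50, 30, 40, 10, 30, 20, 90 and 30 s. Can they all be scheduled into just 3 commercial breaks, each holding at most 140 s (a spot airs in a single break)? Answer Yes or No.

A valid assignment using 3 commercial breaks:
  break 1: 90 + 50 = 140
  break 2: 40 + 30 + 30 + 30 + 10 = 140
  break 3: 20 = 20
Every load is within 140 s, so 3 commercial breaks suffice.

Yes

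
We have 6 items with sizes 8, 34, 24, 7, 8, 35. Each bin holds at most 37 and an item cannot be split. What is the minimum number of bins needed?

4

Total = 35 + 34 + 24 + 8 + 8 + 7 = 116.
Lower bound: ⌈116/37⌉ = 4 bins.
A packing using 4 bins:
  bin 1: 35 = 35
  bin 2: 34 = 34
  bin 3: 24 + 8 = 32
  bin 4: 8 + 7 = 15
This matches the lower bound, so 4 is optimal.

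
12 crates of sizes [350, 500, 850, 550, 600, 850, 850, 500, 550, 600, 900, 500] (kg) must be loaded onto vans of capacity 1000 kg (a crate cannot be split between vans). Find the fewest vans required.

10

Total = 900 + 850 + 850 + 850 + 600 + 600 + 550 + 550 + 500 + 500 + 500 + 350 = 7600 kg.
Lower bound: ⌈7600/1000⌉ = 8 vans.
A packing using 10 vans:
  van 1: 900 = 900
  van 2: 850 = 850
  van 3: 850 = 850
  van 4: 850 = 850
  van 5: 600 + 350 = 950
  van 6: 600 = 600
  van 7: 550 = 550
  van 8: 550 = 550
  van 9: 500 + 500 = 1000
  van 10: 500 = 500
No arrangement into 9 vans stays within capacity, so 10 is optimal.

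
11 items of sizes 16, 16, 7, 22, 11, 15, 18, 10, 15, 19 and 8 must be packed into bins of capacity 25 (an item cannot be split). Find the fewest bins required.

8

Total = 22 + 19 + 18 + 16 + 16 + 15 + 15 + 11 + 10 + 8 + 7 = 157.
Lower bound: ⌈157/25⌉ = 7 bins.
A packing using 8 bins:
  bin 1: 22 = 22
  bin 2: 19 = 19
  bin 3: 18 + 7 = 25
  bin 4: 16 + 8 = 24
  bin 5: 16 = 16
  bin 6: 15 + 10 = 25
  bin 7: 15 = 15
  bin 8: 11 = 11
No arrangement into 7 bins stays within capacity, so 8 is optimal.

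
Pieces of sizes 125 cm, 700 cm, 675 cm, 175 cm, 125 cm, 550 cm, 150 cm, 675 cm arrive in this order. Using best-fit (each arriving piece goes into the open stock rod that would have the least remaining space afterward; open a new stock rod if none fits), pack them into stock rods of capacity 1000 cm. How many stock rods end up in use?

  125 → stock rod 1 (new)  [load 125/1000]
  700 → stock rod 1  [load 825/1000]
  675 → stock rod 2 (new)  [load 675/1000]
  175 → stock rod 1  [load 1000/1000]
  125 → stock rod 2  [load 800/1000]
  550 → stock rod 3 (new)  [load 550/1000]
  150 → stock rod 2  [load 950/1000]
  675 → stock rod 4 (new)  [load 675/1000]
4 stock rods opened.

4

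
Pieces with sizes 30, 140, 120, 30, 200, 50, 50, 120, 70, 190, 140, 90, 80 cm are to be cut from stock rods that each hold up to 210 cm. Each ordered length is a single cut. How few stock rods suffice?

7

Total = 200 + 190 + 140 + 140 + 120 + 120 + 90 + 80 + 70 + 50 + 50 + 30 + 30 = 1310 cm.
Lower bound: ⌈1310/210⌉ = 7 stock rods.
A packing using 7 stock rods:
  stock rod 1: 200 = 200
  stock rod 2: 190 = 190
  stock rod 3: 140 + 70 = 210
  stock rod 4: 140 + 50 = 190
  stock rod 5: 120 + 90 = 210
  stock rod 6: 120 + 80 = 200
  stock rod 7: 50 + 30 + 30 = 110
This matches the lower bound, so 7 is optimal.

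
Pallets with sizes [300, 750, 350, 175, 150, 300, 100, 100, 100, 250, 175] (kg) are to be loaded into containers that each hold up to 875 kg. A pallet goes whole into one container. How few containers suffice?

4

Total = 750 + 350 + 300 + 300 + 250 + 175 + 175 + 150 + 100 + 100 + 100 = 2750 kg.
Lower bound: ⌈2750/875⌉ = 4 containers.
A packing using 4 containers:
  container 1: 750 + 100 = 850
  container 2: 350 + 300 + 175 = 825
  container 3: 300 + 250 + 175 + 150 = 875
  container 4: 100 + 100 = 200
This matches the lower bound, so 4 is optimal.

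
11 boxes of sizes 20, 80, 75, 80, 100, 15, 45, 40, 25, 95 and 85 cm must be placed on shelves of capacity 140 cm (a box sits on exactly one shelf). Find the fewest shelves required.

6

Total = 100 + 95 + 85 + 80 + 80 + 75 + 45 + 40 + 25 + 20 + 15 = 660 cm.
Lower bound: ⌈660/140⌉ = 5 shelves.
Also, 6 boxes each exceed 70 cm, and no two of those can share a shelf, so at least 6 shelves are needed.
A packing using 6 shelves:
  shelf 1: 100 + 40 = 140
  shelf 2: 95 + 45 = 140
  shelf 3: 85 + 25 + 20 = 130
  shelf 4: 80 + 15 = 95
  shelf 5: 80 = 80
  shelf 6: 75 = 75
This matches the lower bound, so 6 is optimal.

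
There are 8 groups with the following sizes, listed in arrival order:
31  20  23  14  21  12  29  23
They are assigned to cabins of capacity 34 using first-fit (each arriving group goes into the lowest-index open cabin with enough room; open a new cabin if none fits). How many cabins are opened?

  31 → cabin 1 (new)  [load 31/34]
  20 → cabin 2 (new)  [load 20/34]
  23 → cabin 3 (new)  [load 23/34]
  14 → cabin 2  [load 34/34]
  21 → cabin 4 (new)  [load 21/34]
  12 → cabin 4  [load 33/34]
  29 → cabin 5 (new)  [load 29/34]
  23 → cabin 6 (new)  [load 23/34]
6 cabins opened.

6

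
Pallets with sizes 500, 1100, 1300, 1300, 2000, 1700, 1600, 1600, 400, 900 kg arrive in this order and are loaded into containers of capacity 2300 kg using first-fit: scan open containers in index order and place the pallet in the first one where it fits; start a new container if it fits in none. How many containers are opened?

7

  500 → container 1 (new)  [load 500/2300]
  1100 → container 1  [load 1600/2300]
  1300 → container 2 (new)  [load 1300/2300]
  1300 → container 3 (new)  [load 1300/2300]
  2000 → container 4 (new)  [load 2000/2300]
  1700 → container 5 (new)  [load 1700/2300]
  1600 → container 6 (new)  [load 1600/2300]
  1600 → container 7 (new)  [load 1600/2300]
  400 → container 1  [load 2000/2300]
  900 → container 2  [load 2200/2300]
7 containers opened.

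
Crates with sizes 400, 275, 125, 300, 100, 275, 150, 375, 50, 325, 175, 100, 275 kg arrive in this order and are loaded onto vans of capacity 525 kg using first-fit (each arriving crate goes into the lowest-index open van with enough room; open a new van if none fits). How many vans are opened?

7

  400 → van 1 (new)  [load 400/525]
  275 → van 2 (new)  [load 275/525]
  125 → van 1  [load 525/525]
  300 → van 3 (new)  [load 300/525]
  100 → van 2  [load 375/525]
  275 → van 4 (new)  [load 275/525]
  150 → van 2  [load 525/525]
  375 → van 5 (new)  [load 375/525]
  50 → van 3  [load 350/525]
  325 → van 6 (new)  [load 325/525]
  175 → van 3  [load 525/525]
  100 → van 4  [load 375/525]
  275 → van 7 (new)  [load 275/525]
7 vans opened.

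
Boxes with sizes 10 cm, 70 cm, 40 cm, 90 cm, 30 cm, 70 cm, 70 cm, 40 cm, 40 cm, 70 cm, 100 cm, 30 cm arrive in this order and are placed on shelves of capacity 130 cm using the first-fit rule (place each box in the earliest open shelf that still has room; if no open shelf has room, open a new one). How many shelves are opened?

  10 → shelf 1 (new)  [load 10/130]
  70 → shelf 1  [load 80/130]
  40 → shelf 1  [load 120/130]
  90 → shelf 2 (new)  [load 90/130]
  30 → shelf 2  [load 120/130]
  70 → shelf 3 (new)  [load 70/130]
  70 → shelf 4 (new)  [load 70/130]
  40 → shelf 3  [load 110/130]
  40 → shelf 4  [load 110/130]
  70 → shelf 5 (new)  [load 70/130]
  100 → shelf 6 (new)  [load 100/130]
  30 → shelf 5  [load 100/130]
6 shelves opened.

6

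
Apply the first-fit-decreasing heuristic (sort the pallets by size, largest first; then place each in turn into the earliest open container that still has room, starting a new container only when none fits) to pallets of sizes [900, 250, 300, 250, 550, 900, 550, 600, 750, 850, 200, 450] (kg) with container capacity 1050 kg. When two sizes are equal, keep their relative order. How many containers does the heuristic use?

7

Sorted descending: 900, 900, 850, 750, 600, 550, 550, 450, 300, 250, 250, 200.
  900 → container 1 (new)  [load 900/1050]
  900 → container 2 (new)  [load 900/1050]
  850 → container 3 (new)  [load 850/1050]
  750 → container 4 (new)  [load 750/1050]
  600 → container 5 (new)  [load 600/1050]
  550 → container 6 (new)  [load 550/1050]
  550 → container 7 (new)  [load 550/1050]
  450 → container 5  [load 1050/1050]
  300 → container 4  [load 1050/1050]
  250 → container 6  [load 800/1050]
  250 → container 6  [load 1050/1050]
  200 → container 3  [load 1050/1050]
7 containers opened.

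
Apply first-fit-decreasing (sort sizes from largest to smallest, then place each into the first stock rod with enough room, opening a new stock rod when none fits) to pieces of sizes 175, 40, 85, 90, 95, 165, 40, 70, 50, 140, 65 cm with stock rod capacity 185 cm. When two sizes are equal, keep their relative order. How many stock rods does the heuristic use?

6

Sorted descending: 175, 165, 140, 95, 90, 85, 70, 65, 50, 40, 40.
  175 → stock rod 1 (new)  [load 175/185]
  165 → stock rod 2 (new)  [load 165/185]
  140 → stock rod 3 (new)  [load 140/185]
  95 → stock rod 4 (new)  [load 95/185]
  90 → stock rod 4  [load 185/185]
  85 → stock rod 5 (new)  [load 85/185]
  70 → stock rod 5  [load 155/185]
  65 → stock rod 6 (new)  [load 65/185]
  50 → stock rod 6  [load 115/185]
  40 → stock rod 3  [load 180/185]
  40 → stock rod 6  [load 155/185]
6 stock rods opened.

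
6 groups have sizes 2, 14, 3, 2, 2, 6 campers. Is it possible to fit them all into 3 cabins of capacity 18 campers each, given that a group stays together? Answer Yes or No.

Yes

A valid assignment using 2 cabins:
  cabin 1: 14 + 3 = 17
  cabin 2: 6 + 2 + 2 + 2 = 12
That uses only 2 ≤ 3, so 3 cabins are enough.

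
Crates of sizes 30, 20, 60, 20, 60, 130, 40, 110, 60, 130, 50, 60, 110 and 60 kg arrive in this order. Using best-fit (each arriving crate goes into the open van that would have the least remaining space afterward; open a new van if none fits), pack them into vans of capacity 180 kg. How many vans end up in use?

  30 → van 1 (new)  [load 30/180]
  20 → van 1  [load 50/180]
  60 → van 1  [load 110/180]
  20 → van 1  [load 130/180]
  60 → van 2 (new)  [load 60/180]
  130 → van 3 (new)  [load 130/180]
  40 → van 1  [load 170/180]
  110 → van 2  [load 170/180]
  60 → van 4 (new)  [load 60/180]
  130 → van 5 (new)  [load 130/180]
  50 → van 3  [load 180/180]
  60 → van 4  [load 120/180]
  110 → van 6 (new)  [load 110/180]
  60 → van 4  [load 180/180]
6 vans opened.

6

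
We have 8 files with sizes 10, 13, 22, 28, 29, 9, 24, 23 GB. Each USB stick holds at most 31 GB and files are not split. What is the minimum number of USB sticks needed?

6

Total = 29 + 28 + 24 + 23 + 22 + 13 + 10 + 9 = 158 GB.
Lower bound: ⌈158/31⌉ = 6 USB sticks.
A packing using 6 USB sticks:
  USB stick 1: 29 = 29
  USB stick 2: 28 = 28
  USB stick 3: 24 = 24
  USB stick 4: 23 = 23
  USB stick 5: 22 + 9 = 31
  USB stick 6: 13 + 10 = 23
This matches the lower bound, so 6 is optimal.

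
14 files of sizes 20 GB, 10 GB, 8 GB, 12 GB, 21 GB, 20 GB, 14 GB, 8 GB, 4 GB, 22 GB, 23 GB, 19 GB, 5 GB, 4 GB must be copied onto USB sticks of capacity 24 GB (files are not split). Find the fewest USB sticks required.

9

Total = 23 + 22 + 21 + 20 + 20 + 19 + 14 + 12 + 10 + 8 + 8 + 5 + 4 + 4 = 190 GB.
Lower bound: ⌈190/24⌉ = 8 USB sticks.
A packing using 9 USB sticks:
  USB stick 1: 23 = 23
  USB stick 2: 22 = 22
  USB stick 3: 21 = 21
  USB stick 4: 20 + 4 = 24
  USB stick 5: 20 + 4 = 24
  USB stick 6: 19 + 5 = 24
  USB stick 7: 14 + 10 = 24
  USB stick 8: 12 + 8 = 20
  USB stick 9: 8 = 8
No arrangement into 8 USB sticks stays within capacity, so 9 is optimal.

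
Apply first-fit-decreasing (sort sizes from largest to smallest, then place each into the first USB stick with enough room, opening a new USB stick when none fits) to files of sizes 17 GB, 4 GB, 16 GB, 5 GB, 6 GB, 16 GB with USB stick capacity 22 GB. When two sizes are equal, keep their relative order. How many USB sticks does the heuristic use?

Sorted descending: 17, 16, 16, 6, 5, 4.
  17 → USB stick 1 (new)  [load 17/22]
  16 → USB stick 2 (new)  [load 16/22]
  16 → USB stick 3 (new)  [load 16/22]
  6 → USB stick 2  [load 22/22]
  5 → USB stick 1  [load 22/22]
  4 → USB stick 3  [load 20/22]
3 USB sticks opened.

3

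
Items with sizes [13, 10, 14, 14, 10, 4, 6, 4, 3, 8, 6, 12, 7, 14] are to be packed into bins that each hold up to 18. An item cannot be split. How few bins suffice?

8

Total = 14 + 14 + 14 + 13 + 12 + 10 + 10 + 8 + 7 + 6 + 6 + 4 + 4 + 3 = 125.
Lower bound: ⌈125/18⌉ = 7 bins.
A packing using 8 bins:
  bin 1: 14 + 4 = 18
  bin 2: 14 + 4 = 18
  bin 3: 14 + 3 = 17
  bin 4: 13 = 13
  bin 5: 12 + 6 = 18
  bin 6: 10 + 8 = 18
  bin 7: 10 + 7 = 17
  bin 8: 6 = 6
No arrangement into 7 bins stays within capacity, so 8 is optimal.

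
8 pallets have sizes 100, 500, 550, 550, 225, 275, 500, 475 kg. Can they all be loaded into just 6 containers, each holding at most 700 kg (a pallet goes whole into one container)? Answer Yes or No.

A valid assignment using 6 containers:
  container 1: 550 + 100 = 650
  container 2: 550 = 550
  container 3: 500 = 500
  container 4: 500 = 500
  container 5: 475 + 225 = 700
  container 6: 275 = 275
Every load is within 700 kg, so 6 containers suffice.

Yes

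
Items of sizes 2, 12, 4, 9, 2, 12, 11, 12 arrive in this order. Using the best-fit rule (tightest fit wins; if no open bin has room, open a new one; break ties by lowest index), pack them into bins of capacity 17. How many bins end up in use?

5

  2 → bin 1 (new)  [load 2/17]
  12 → bin 1  [load 14/17]
  4 → bin 2 (new)  [load 4/17]
  9 → bin 2  [load 13/17]
  2 → bin 1  [load 16/17]
  12 → bin 3 (new)  [load 12/17]
  11 → bin 4 (new)  [load 11/17]
  12 → bin 5 (new)  [load 12/17]
5 bins opened.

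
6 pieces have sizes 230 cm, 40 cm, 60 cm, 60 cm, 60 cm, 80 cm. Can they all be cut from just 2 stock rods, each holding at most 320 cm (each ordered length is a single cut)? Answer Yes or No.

Yes

A valid assignment using 2 stock rods:
  stock rod 1: 230 + 80 = 310
  stock rod 2: 60 + 60 + 60 + 40 = 220
Every load is within 320 cm, so 2 stock rods suffice.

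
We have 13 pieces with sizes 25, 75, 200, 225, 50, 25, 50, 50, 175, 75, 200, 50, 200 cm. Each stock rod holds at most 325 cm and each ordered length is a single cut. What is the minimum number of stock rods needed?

5

Total = 225 + 200 + 200 + 200 + 175 + 75 + 75 + 50 + 50 + 50 + 50 + 25 + 25 = 1400 cm.
Lower bound: ⌈1400/325⌉ = 5 stock rods.
A packing using 5 stock rods:
  stock rod 1: 225 + 75 + 25 = 325
  stock rod 2: 200 + 75 + 50 = 325
  stock rod 3: 200 + 50 + 50 + 25 = 325
  stock rod 4: 200 + 50 = 250
  stock rod 5: 175 = 175
This matches the lower bound, so 5 is optimal.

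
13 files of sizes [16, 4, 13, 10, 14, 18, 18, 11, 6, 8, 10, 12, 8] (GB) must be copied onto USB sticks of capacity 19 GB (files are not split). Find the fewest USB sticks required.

Total = 18 + 18 + 16 + 14 + 13 + 12 + 11 + 10 + 10 + 8 + 8 + 6 + 4 = 148 GB.
Lower bound: ⌈148/19⌉ = 8 USB sticks.
Also, 9 files each exceed 19/2 GB, and no two of those can share a USB stick, so at least 9 USB sticks are needed.
A packing using 9 USB sticks:
  USB stick 1: 18 = 18
  USB stick 2: 18 = 18
  USB stick 3: 16 = 16
  USB stick 4: 14 + 4 = 18
  USB stick 5: 13 + 6 = 19
  USB stick 6: 12 = 12
  USB stick 7: 11 + 8 = 19
  USB stick 8: 10 + 8 = 18
  USB stick 9: 10 = 10
This matches the lower bound, so 9 is optimal.

9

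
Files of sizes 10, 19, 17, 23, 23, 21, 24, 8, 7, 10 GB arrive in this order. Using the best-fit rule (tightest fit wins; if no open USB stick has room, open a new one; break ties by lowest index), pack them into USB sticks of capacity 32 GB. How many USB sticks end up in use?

  10 → USB stick 1 (new)  [load 10/32]
  19 → USB stick 1  [load 29/32]
  17 → USB stick 2 (new)  [load 17/32]
  23 → USB stick 3 (new)  [load 23/32]
  23 → USB stick 4 (new)  [load 23/32]
  21 → USB stick 5 (new)  [load 21/32]
  24 → USB stick 6 (new)  [load 24/32]
  8 → USB stick 6  [load 32/32]
  7 → USB stick 3  [load 30/32]
  10 → USB stick 5  [load 31/32]
6 USB sticks opened.

6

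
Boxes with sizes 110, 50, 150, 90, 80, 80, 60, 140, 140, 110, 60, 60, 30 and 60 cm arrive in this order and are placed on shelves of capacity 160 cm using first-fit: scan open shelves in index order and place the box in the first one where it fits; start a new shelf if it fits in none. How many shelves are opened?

9

  110 → shelf 1 (new)  [load 110/160]
  50 → shelf 1  [load 160/160]
  150 → shelf 2 (new)  [load 150/160]
  90 → shelf 3 (new)  [load 90/160]
  80 → shelf 4 (new)  [load 80/160]
  80 → shelf 4  [load 160/160]
  60 → shelf 3  [load 150/160]
  140 → shelf 5 (new)  [load 140/160]
  140 → shelf 6 (new)  [load 140/160]
  110 → shelf 7 (new)  [load 110/160]
  60 → shelf 8 (new)  [load 60/160]
  60 → shelf 8  [load 120/160]
  30 → shelf 7  [load 140/160]
  60 → shelf 9 (new)  [load 60/160]
9 shelves opened.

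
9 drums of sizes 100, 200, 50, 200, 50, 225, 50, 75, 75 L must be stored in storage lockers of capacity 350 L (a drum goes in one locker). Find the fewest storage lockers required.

3

Total = 225 + 200 + 200 + 100 + 75 + 75 + 50 + 50 + 50 = 1025 L.
Lower bound: ⌈1025/350⌉ = 3 storage lockers.
A packing using 3 storage lockers:
  locker 1: 225 + 100 = 325
  locker 2: 200 + 75 + 75 = 350
  locker 3: 200 + 50 + 50 + 50 = 350
This matches the lower bound, so 3 is optimal.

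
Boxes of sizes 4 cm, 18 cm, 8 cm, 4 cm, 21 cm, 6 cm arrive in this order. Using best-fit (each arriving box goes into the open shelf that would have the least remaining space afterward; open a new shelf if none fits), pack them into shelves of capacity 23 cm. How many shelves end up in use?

  4 → shelf 1 (new)  [load 4/23]
  18 → shelf 1  [load 22/23]
  8 → shelf 2 (new)  [load 8/23]
  4 → shelf 2  [load 12/23]
  21 → shelf 3 (new)  [load 21/23]
  6 → shelf 2  [load 18/23]
3 shelves opened.

3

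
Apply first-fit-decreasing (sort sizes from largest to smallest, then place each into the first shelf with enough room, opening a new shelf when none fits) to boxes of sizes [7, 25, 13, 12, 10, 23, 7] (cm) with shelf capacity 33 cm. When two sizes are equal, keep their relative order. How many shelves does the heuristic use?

Sorted descending: 25, 23, 13, 12, 10, 7, 7.
  25 → shelf 1 (new)  [load 25/33]
  23 → shelf 2 (new)  [load 23/33]
  13 → shelf 3 (new)  [load 13/33]
  12 → shelf 3  [load 25/33]
  10 → shelf 2  [load 33/33]
  7 → shelf 1  [load 32/33]
  7 → shelf 3  [load 32/33]
3 shelves opened.

3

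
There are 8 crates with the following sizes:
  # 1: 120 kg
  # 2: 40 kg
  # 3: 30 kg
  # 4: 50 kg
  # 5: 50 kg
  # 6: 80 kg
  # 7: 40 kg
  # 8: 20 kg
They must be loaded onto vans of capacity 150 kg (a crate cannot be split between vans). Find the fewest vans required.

Total = 120 + 80 + 50 + 50 + 40 + 40 + 30 + 20 = 430 kg.
Lower bound: ⌈430/150⌉ = 3 vans.
A packing using 3 vans:
  van 1: 120 + 30 = 150
  van 2: 80 + 50 + 20 = 150
  van 3: 50 + 40 + 40 = 130
This matches the lower bound, so 3 is optimal.

3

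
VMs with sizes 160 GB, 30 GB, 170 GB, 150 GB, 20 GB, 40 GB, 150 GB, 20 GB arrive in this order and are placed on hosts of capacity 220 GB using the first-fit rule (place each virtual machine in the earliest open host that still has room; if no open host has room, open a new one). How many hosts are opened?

  160 → host 1 (new)  [load 160/220]
  30 → host 1  [load 190/220]
  170 → host 2 (new)  [load 170/220]
  150 → host 3 (new)  [load 150/220]
  20 → host 1  [load 210/220]
  40 → host 2  [load 210/220]
  150 → host 4 (new)  [load 150/220]
  20 → host 3  [load 170/220]
4 hosts opened.

4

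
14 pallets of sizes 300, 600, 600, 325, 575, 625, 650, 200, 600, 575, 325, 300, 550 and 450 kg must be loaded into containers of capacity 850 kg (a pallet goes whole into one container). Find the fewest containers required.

10

Total = 650 + 625 + 600 + 600 + 600 + 575 + 575 + 550 + 450 + 325 + 325 + 300 + 300 + 200 = 6675 kg.
Lower bound: ⌈6675/850⌉ = 8 containers.
Also, 9 pallets each exceed 425 kg, and no two of those can share a container, so at least 9 containers are needed.
A packing using 10 containers:
  container 1: 650 + 200 = 850
  container 2: 625 = 625
  container 3: 600 = 600
  container 4: 600 = 600
  container 5: 600 = 600
  container 6: 575 = 575
  container 7: 575 = 575
  container 8: 550 + 300 = 850
  container 9: 450 + 325 = 775
  container 10: 325 + 300 = 625
No arrangement into 9 containers stays within capacity, so 10 is optimal.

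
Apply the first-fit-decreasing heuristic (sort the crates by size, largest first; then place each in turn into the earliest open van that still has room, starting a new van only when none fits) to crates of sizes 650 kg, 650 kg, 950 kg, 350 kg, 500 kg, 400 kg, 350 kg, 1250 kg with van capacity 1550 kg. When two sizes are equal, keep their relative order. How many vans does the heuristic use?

4

Sorted descending: 1250, 950, 650, 650, 500, 400, 350, 350.
  1250 → van 1 (new)  [load 1250/1550]
  950 → van 2 (new)  [load 950/1550]
  650 → van 3 (new)  [load 650/1550]
  650 → van 3  [load 1300/1550]
  500 → van 2  [load 1450/1550]
  400 → van 4 (new)  [load 400/1550]
  350 → van 4  [load 750/1550]
  350 → van 4  [load 1100/1550]
4 vans opened.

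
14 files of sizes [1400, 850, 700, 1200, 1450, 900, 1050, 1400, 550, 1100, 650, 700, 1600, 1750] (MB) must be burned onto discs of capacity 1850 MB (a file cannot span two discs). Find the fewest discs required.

Total = 1750 + 1600 + 1450 + 1400 + 1400 + 1200 + 1100 + 1050 + 900 + 850 + 700 + 700 + 650 + 550 = 15300 MB.
Lower bound: ⌈15300/1850⌉ = 9 discs.
A packing using 10 discs:
  disc 1: 1750 = 1750
  disc 2: 1600 = 1600
  disc 3: 1450 = 1450
  disc 4: 1400 = 1400
  disc 5: 1400 = 1400
  disc 6: 1200 + 650 = 1850
  disc 7: 1100 + 700 = 1800
  disc 8: 1050 + 700 = 1750
  disc 9: 900 + 850 = 1750
  disc 10: 550 = 550
No arrangement into 9 discs stays within capacity, so 10 is optimal.

10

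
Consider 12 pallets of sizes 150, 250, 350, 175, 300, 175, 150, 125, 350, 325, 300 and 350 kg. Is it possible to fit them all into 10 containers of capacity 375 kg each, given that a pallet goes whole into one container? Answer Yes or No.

Yes

A valid assignment using 9 containers:
  container 1: 350 = 350
  container 2: 350 = 350
  container 3: 350 = 350
  container 4: 325 = 325
  container 5: 300 = 300
  container 6: 300 = 300
  container 7: 250 + 125 = 375
  container 8: 175 + 175 = 350
  container 9: 150 + 150 = 300
That uses only 9 ≤ 10, so 10 containers are enough.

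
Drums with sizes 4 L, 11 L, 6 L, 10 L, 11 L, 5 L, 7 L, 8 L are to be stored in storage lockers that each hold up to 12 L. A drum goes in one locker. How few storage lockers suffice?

6

Total = 11 + 11 + 10 + 8 + 7 + 6 + 5 + 4 = 62 L.
Lower bound: ⌈62/12⌉ = 6 storage lockers.
A packing using 6 storage lockers:
  locker 1: 11 = 11
  locker 2: 11 = 11
  locker 3: 10 = 10
  locker 4: 8 + 4 = 12
  locker 5: 7 + 5 = 12
  locker 6: 6 = 6
This matches the lower bound, so 6 is optimal.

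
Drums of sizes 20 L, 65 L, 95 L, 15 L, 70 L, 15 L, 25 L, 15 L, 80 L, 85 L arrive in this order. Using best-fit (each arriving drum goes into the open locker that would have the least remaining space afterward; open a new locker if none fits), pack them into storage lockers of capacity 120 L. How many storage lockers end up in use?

  20 → locker 1 (new)  [load 20/120]
  65 → locker 1  [load 85/120]
  95 → locker 2 (new)  [load 95/120]
  15 → locker 2  [load 110/120]
  70 → locker 3 (new)  [load 70/120]
  15 → locker 1  [load 100/120]
  25 → locker 3  [load 95/120]
  15 → locker 1  [load 115/120]
  80 → locker 4 (new)  [load 80/120]
  85 → locker 5 (new)  [load 85/120]
5 storage lockers opened.

5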